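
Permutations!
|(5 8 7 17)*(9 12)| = 4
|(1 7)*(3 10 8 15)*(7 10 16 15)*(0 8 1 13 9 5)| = |(0 8 7 13 9 5)(1 10)(3 16 15)| = 6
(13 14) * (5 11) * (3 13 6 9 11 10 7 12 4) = [0, 1, 2, 13, 3, 10, 9, 12, 8, 11, 7, 5, 4, 14, 6] = (3 13 14 6 9 11 5 10 7 12 4)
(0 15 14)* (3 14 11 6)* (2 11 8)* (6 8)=(0 15 6 3 14)(2 11 8)=[15, 1, 11, 14, 4, 5, 3, 7, 2, 9, 10, 8, 12, 13, 0, 6]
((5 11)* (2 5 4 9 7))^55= (2 5 11 4 9 7)= [0, 1, 5, 3, 9, 11, 6, 2, 8, 7, 10, 4]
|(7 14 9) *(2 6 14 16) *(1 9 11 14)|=|(1 9 7 16 2 6)(11 14)|=6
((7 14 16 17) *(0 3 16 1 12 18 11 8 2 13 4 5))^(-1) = (0 5 4 13 2 8 11 18 12 1 14 7 17 16 3) = [5, 14, 8, 0, 13, 4, 6, 17, 11, 9, 10, 18, 1, 2, 7, 15, 3, 16, 12]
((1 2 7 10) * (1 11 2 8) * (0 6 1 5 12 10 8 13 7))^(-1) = (0 2 11 10 12 5 8 7 13 1 6) = [2, 6, 11, 3, 4, 8, 0, 13, 7, 9, 12, 10, 5, 1]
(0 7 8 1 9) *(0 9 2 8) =(9)(0 7)(1 2 8) =[7, 2, 8, 3, 4, 5, 6, 0, 1, 9]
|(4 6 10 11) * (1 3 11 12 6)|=|(1 3 11 4)(6 10 12)|=12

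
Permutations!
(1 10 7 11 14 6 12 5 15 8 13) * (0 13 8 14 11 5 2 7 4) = (0 13 1 10 4)(2 7 5 15 14 6 12) = [13, 10, 7, 3, 0, 15, 12, 5, 8, 9, 4, 11, 2, 1, 6, 14]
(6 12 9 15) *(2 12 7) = [0, 1, 12, 3, 4, 5, 7, 2, 8, 15, 10, 11, 9, 13, 14, 6] = (2 12 9 15 6 7)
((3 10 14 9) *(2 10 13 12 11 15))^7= (2 11 13 9 10 15 12 3 14)= [0, 1, 11, 14, 4, 5, 6, 7, 8, 10, 15, 13, 3, 9, 2, 12]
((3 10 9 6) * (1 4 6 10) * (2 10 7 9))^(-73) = (1 3 6 4)(2 10)(7 9) = [0, 3, 10, 6, 1, 5, 4, 9, 8, 7, 2]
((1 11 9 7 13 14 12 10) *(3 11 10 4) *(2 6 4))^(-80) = (14) = [0, 1, 2, 3, 4, 5, 6, 7, 8, 9, 10, 11, 12, 13, 14]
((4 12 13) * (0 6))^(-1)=(0 6)(4 13 12)=[6, 1, 2, 3, 13, 5, 0, 7, 8, 9, 10, 11, 4, 12]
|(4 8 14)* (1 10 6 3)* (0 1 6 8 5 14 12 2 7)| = 42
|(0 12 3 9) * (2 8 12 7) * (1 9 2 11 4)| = 12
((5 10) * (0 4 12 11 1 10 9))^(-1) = (0 9 5 10 1 11 12 4) = [9, 11, 2, 3, 0, 10, 6, 7, 8, 5, 1, 12, 4]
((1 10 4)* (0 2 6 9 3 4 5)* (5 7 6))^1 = (0 2 5)(1 10 7 6 9 3 4) = [2, 10, 5, 4, 1, 0, 9, 6, 8, 3, 7]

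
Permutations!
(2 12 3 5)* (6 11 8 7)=(2 12 3 5)(6 11 8 7)=[0, 1, 12, 5, 4, 2, 11, 6, 7, 9, 10, 8, 3]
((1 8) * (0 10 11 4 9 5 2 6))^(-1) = (0 6 2 5 9 4 11 10)(1 8) = [6, 8, 5, 3, 11, 9, 2, 7, 1, 4, 0, 10]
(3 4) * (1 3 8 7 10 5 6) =[0, 3, 2, 4, 8, 6, 1, 10, 7, 9, 5] =(1 3 4 8 7 10 5 6)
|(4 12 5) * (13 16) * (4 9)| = 4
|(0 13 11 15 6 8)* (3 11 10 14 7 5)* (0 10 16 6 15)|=|(0 13 16 6 8 10 14 7 5 3 11)|=11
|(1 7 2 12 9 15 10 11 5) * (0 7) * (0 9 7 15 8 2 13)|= 12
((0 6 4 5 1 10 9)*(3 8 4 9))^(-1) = (0 9 6)(1 5 4 8 3 10) = [9, 5, 2, 10, 8, 4, 0, 7, 3, 6, 1]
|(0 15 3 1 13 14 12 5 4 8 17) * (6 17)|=12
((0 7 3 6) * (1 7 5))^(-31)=(0 6 3 7 1 5)=[6, 5, 2, 7, 4, 0, 3, 1]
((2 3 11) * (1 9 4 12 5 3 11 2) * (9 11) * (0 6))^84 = (12) = [0, 1, 2, 3, 4, 5, 6, 7, 8, 9, 10, 11, 12]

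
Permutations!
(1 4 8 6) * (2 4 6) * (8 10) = [0, 6, 4, 3, 10, 5, 1, 7, 2, 9, 8] = (1 6)(2 4 10 8)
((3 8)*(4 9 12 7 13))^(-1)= (3 8)(4 13 7 12 9)= [0, 1, 2, 8, 13, 5, 6, 12, 3, 4, 10, 11, 9, 7]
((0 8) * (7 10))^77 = [8, 1, 2, 3, 4, 5, 6, 10, 0, 9, 7] = (0 8)(7 10)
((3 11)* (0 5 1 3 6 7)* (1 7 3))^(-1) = [7, 1, 2, 6, 4, 0, 11, 5, 8, 9, 10, 3] = (0 7 5)(3 6 11)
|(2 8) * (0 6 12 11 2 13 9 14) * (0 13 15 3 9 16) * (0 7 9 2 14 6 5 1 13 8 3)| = 26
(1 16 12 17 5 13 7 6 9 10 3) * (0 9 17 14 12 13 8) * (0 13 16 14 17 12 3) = [9, 14, 2, 1, 4, 8, 12, 6, 13, 10, 0, 11, 17, 7, 3, 15, 16, 5] = (0 9 10)(1 14 3)(5 8 13 7 6 12 17)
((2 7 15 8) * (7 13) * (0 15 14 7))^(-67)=(0 2 15 13 8)(7 14)=[2, 1, 15, 3, 4, 5, 6, 14, 0, 9, 10, 11, 12, 8, 7, 13]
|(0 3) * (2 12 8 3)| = 5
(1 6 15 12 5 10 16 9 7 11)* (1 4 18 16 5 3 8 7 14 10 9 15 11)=[0, 6, 2, 8, 18, 9, 11, 1, 7, 14, 5, 4, 3, 13, 10, 12, 15, 17, 16]=(1 6 11 4 18 16 15 12 3 8 7)(5 9 14 10)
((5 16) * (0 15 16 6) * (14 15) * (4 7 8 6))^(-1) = (0 6 8 7 4 5 16 15 14) = [6, 1, 2, 3, 5, 16, 8, 4, 7, 9, 10, 11, 12, 13, 0, 14, 15]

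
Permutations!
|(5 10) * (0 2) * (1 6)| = 2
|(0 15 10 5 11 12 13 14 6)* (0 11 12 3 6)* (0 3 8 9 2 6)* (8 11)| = |(0 15 10 5 12 13 14 3)(2 6 8 9)| = 8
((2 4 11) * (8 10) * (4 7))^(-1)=(2 11 4 7)(8 10)=[0, 1, 11, 3, 7, 5, 6, 2, 10, 9, 8, 4]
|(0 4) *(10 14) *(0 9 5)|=4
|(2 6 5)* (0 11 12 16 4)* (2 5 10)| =|(0 11 12 16 4)(2 6 10)| =15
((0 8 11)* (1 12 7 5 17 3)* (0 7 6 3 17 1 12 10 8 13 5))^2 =(17)(0 5 10 11)(1 8 7 13)(3 6 12) =[5, 8, 2, 6, 4, 10, 12, 13, 7, 9, 11, 0, 3, 1, 14, 15, 16, 17]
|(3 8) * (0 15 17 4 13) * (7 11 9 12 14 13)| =10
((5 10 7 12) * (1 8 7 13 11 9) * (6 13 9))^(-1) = (1 9 10 5 12 7 8)(6 11 13) = [0, 9, 2, 3, 4, 12, 11, 8, 1, 10, 5, 13, 7, 6]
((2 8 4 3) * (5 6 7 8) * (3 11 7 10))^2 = (2 6 3 5 10)(4 7)(8 11) = [0, 1, 6, 5, 7, 10, 3, 4, 11, 9, 2, 8]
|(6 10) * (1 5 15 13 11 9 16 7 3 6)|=|(1 5 15 13 11 9 16 7 3 6 10)|=11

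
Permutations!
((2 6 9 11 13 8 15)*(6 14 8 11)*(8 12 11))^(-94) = (2 13 14 8 12 15 11) = [0, 1, 13, 3, 4, 5, 6, 7, 12, 9, 10, 2, 15, 14, 8, 11]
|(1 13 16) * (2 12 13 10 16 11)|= |(1 10 16)(2 12 13 11)|= 12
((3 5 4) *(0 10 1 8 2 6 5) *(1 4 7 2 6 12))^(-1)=[3, 12, 7, 4, 10, 6, 8, 5, 1, 9, 0, 11, 2]=(0 3 4 10)(1 12 2 7 5 6 8)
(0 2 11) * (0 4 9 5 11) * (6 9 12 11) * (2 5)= (0 5 6 9 2)(4 12 11)= [5, 1, 0, 3, 12, 6, 9, 7, 8, 2, 10, 4, 11]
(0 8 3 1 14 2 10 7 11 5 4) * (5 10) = (0 8 3 1 14 2 5 4)(7 11 10) = [8, 14, 5, 1, 0, 4, 6, 11, 3, 9, 7, 10, 12, 13, 2]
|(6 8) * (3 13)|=2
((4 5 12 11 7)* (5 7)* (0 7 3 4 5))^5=(12)(3 4)=[0, 1, 2, 4, 3, 5, 6, 7, 8, 9, 10, 11, 12]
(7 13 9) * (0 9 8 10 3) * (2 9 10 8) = [10, 1, 9, 0, 4, 5, 6, 13, 8, 7, 3, 11, 12, 2] = (0 10 3)(2 9 7 13)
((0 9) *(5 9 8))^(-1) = [9, 1, 2, 3, 4, 8, 6, 7, 0, 5] = (0 9 5 8)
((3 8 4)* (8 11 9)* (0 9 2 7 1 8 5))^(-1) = (0 5 9)(1 7 2 11 3 4 8) = [5, 7, 11, 4, 8, 9, 6, 2, 1, 0, 10, 3]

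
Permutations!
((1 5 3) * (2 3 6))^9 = (1 3 2 6 5) = [0, 3, 6, 2, 4, 1, 5]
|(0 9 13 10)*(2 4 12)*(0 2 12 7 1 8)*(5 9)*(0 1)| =|(0 5 9 13 10 2 4 7)(1 8)| =8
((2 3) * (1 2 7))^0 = (7) = [0, 1, 2, 3, 4, 5, 6, 7]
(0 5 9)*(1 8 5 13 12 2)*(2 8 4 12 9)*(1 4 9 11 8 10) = (0 13 11 8 5 2 4 12 10 1 9) = [13, 9, 4, 3, 12, 2, 6, 7, 5, 0, 1, 8, 10, 11]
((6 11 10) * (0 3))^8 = [0, 1, 2, 3, 4, 5, 10, 7, 8, 9, 11, 6] = (6 10 11)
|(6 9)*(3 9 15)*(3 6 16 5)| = 4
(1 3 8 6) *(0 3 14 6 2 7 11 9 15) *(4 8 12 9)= (0 3 12 9 15)(1 14 6)(2 7 11 4 8)= [3, 14, 7, 12, 8, 5, 1, 11, 2, 15, 10, 4, 9, 13, 6, 0]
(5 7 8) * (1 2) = (1 2)(5 7 8) = [0, 2, 1, 3, 4, 7, 6, 8, 5]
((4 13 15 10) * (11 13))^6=[0, 1, 2, 3, 11, 5, 6, 7, 8, 9, 4, 13, 12, 15, 14, 10]=(4 11 13 15 10)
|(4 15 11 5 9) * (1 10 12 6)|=|(1 10 12 6)(4 15 11 5 9)|=20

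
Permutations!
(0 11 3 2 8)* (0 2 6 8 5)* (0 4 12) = (0 11 3 6 8 2 5 4 12) = [11, 1, 5, 6, 12, 4, 8, 7, 2, 9, 10, 3, 0]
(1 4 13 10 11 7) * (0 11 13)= [11, 4, 2, 3, 0, 5, 6, 1, 8, 9, 13, 7, 12, 10]= (0 11 7 1 4)(10 13)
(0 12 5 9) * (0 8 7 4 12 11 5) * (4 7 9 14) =(0 11 5 14 4 12)(8 9) =[11, 1, 2, 3, 12, 14, 6, 7, 9, 8, 10, 5, 0, 13, 4]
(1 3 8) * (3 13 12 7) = (1 13 12 7 3 8) = [0, 13, 2, 8, 4, 5, 6, 3, 1, 9, 10, 11, 7, 12]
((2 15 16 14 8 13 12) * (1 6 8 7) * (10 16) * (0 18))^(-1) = (0 18)(1 7 14 16 10 15 2 12 13 8 6) = [18, 7, 12, 3, 4, 5, 1, 14, 6, 9, 15, 11, 13, 8, 16, 2, 10, 17, 0]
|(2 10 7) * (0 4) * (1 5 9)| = 6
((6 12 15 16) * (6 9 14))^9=[0, 1, 2, 3, 4, 5, 16, 7, 8, 12, 10, 11, 9, 13, 15, 14, 6]=(6 16)(9 12)(14 15)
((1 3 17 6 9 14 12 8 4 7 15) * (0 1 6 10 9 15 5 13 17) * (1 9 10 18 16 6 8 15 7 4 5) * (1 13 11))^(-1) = [3, 11, 2, 1, 4, 8, 16, 6, 15, 0, 10, 5, 14, 7, 9, 12, 18, 13, 17] = (0 3 1 11 5 8 15 12 14 9)(6 16 18 17 13 7)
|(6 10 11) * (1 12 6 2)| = |(1 12 6 10 11 2)| = 6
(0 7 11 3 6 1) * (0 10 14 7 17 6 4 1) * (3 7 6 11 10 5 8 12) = (0 17 11 7 10 14 6)(1 5 8 12 3 4) = [17, 5, 2, 4, 1, 8, 0, 10, 12, 9, 14, 7, 3, 13, 6, 15, 16, 11]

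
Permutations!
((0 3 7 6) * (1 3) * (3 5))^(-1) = (0 6 7 3 5 1) = [6, 0, 2, 5, 4, 1, 7, 3]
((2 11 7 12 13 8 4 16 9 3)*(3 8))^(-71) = [0, 1, 11, 2, 16, 5, 6, 12, 4, 8, 10, 7, 13, 3, 14, 15, 9] = (2 11 7 12 13 3)(4 16 9 8)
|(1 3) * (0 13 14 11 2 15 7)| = |(0 13 14 11 2 15 7)(1 3)| = 14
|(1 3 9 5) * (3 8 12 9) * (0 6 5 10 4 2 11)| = |(0 6 5 1 8 12 9 10 4 2 11)| = 11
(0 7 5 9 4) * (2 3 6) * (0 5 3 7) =[0, 1, 7, 6, 5, 9, 2, 3, 8, 4] =(2 7 3 6)(4 5 9)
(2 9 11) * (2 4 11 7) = [0, 1, 9, 3, 11, 5, 6, 2, 8, 7, 10, 4] = (2 9 7)(4 11)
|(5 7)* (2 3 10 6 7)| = 6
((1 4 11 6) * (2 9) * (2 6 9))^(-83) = (1 11 6 4 9) = [0, 11, 2, 3, 9, 5, 4, 7, 8, 1, 10, 6]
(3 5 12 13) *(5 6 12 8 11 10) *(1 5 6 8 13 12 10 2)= (1 5 13 3 8 11 2)(6 10)= [0, 5, 1, 8, 4, 13, 10, 7, 11, 9, 6, 2, 12, 3]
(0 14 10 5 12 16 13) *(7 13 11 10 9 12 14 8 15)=(0 8 15 7 13)(5 14 9 12 16 11 10)=[8, 1, 2, 3, 4, 14, 6, 13, 15, 12, 5, 10, 16, 0, 9, 7, 11]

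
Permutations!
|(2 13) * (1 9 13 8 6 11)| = |(1 9 13 2 8 6 11)| = 7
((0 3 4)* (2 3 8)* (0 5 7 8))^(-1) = (2 8 7 5 4 3) = [0, 1, 8, 2, 3, 4, 6, 5, 7]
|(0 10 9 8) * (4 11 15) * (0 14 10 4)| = |(0 4 11 15)(8 14 10 9)| = 4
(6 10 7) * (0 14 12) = (0 14 12)(6 10 7) = [14, 1, 2, 3, 4, 5, 10, 6, 8, 9, 7, 11, 0, 13, 12]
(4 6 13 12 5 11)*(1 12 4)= [0, 12, 2, 3, 6, 11, 13, 7, 8, 9, 10, 1, 5, 4]= (1 12 5 11)(4 6 13)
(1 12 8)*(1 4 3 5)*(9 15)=(1 12 8 4 3 5)(9 15)=[0, 12, 2, 5, 3, 1, 6, 7, 4, 15, 10, 11, 8, 13, 14, 9]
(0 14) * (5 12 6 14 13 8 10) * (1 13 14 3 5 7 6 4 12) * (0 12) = (0 14 12 4)(1 13 8 10 7 6 3 5) = [14, 13, 2, 5, 0, 1, 3, 6, 10, 9, 7, 11, 4, 8, 12]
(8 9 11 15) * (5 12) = [0, 1, 2, 3, 4, 12, 6, 7, 9, 11, 10, 15, 5, 13, 14, 8] = (5 12)(8 9 11 15)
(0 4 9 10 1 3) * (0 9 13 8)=(0 4 13 8)(1 3 9 10)=[4, 3, 2, 9, 13, 5, 6, 7, 0, 10, 1, 11, 12, 8]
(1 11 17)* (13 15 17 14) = (1 11 14 13 15 17) = [0, 11, 2, 3, 4, 5, 6, 7, 8, 9, 10, 14, 12, 15, 13, 17, 16, 1]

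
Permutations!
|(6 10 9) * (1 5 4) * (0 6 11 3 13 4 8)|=11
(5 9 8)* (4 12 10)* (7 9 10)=[0, 1, 2, 3, 12, 10, 6, 9, 5, 8, 4, 11, 7]=(4 12 7 9 8 5 10)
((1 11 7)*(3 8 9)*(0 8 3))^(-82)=(0 9 8)(1 7 11)=[9, 7, 2, 3, 4, 5, 6, 11, 0, 8, 10, 1]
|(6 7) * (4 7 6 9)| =3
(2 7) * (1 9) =[0, 9, 7, 3, 4, 5, 6, 2, 8, 1] =(1 9)(2 7)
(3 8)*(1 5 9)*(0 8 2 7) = (0 8 3 2 7)(1 5 9) = [8, 5, 7, 2, 4, 9, 6, 0, 3, 1]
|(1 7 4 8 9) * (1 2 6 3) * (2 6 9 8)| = |(1 7 4 2 9 6 3)| = 7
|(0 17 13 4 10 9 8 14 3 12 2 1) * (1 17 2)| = |(0 2 17 13 4 10 9 8 14 3 12 1)| = 12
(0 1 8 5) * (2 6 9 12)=[1, 8, 6, 3, 4, 0, 9, 7, 5, 12, 10, 11, 2]=(0 1 8 5)(2 6 9 12)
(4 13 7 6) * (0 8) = [8, 1, 2, 3, 13, 5, 4, 6, 0, 9, 10, 11, 12, 7] = (0 8)(4 13 7 6)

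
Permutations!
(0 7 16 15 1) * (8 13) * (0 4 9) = (0 7 16 15 1 4 9)(8 13) = [7, 4, 2, 3, 9, 5, 6, 16, 13, 0, 10, 11, 12, 8, 14, 1, 15]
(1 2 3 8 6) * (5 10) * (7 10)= (1 2 3 8 6)(5 7 10)= [0, 2, 3, 8, 4, 7, 1, 10, 6, 9, 5]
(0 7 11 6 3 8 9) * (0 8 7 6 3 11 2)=(0 6 11 3 7 2)(8 9)=[6, 1, 0, 7, 4, 5, 11, 2, 9, 8, 10, 3]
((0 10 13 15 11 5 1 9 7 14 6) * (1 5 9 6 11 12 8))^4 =[12, 13, 2, 3, 4, 5, 15, 7, 10, 9, 8, 11, 0, 1, 14, 6] =(0 12)(1 13)(6 15)(8 10)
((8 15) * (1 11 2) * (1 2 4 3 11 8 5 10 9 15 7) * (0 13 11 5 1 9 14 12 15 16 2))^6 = (0 10 7 11 12 16 3 1)(2 5 8 13 14 9 4 15) = [10, 0, 5, 1, 15, 8, 6, 11, 13, 4, 7, 12, 16, 14, 9, 2, 3]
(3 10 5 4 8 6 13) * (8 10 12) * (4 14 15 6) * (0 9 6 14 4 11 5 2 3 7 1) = [9, 0, 3, 12, 10, 4, 13, 1, 11, 6, 2, 5, 8, 7, 15, 14] = (0 9 6 13 7 1)(2 3 12 8 11 5 4 10)(14 15)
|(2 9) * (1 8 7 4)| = 4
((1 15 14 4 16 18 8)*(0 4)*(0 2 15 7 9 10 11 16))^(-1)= (0 4)(1 8 18 16 11 10 9 7)(2 14 15)= [4, 8, 14, 3, 0, 5, 6, 1, 18, 7, 9, 10, 12, 13, 15, 2, 11, 17, 16]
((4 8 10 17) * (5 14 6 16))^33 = (4 8 10 17)(5 14 6 16) = [0, 1, 2, 3, 8, 14, 16, 7, 10, 9, 17, 11, 12, 13, 6, 15, 5, 4]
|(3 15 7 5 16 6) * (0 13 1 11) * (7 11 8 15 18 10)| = |(0 13 1 8 15 11)(3 18 10 7 5 16 6)| = 42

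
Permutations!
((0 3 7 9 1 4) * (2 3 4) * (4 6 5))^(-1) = (0 4 5 6)(1 9 7 3 2) = [4, 9, 1, 2, 5, 6, 0, 3, 8, 7]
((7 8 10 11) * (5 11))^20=[0, 1, 2, 3, 4, 5, 6, 7, 8, 9, 10, 11]=(11)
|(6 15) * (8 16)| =2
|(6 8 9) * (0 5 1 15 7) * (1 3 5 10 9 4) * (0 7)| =8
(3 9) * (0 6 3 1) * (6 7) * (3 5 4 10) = (0 7 6 5 4 10 3 9 1) = [7, 0, 2, 9, 10, 4, 5, 6, 8, 1, 3]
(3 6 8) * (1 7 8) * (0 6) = (0 6 1 7 8 3) = [6, 7, 2, 0, 4, 5, 1, 8, 3]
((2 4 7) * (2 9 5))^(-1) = (2 5 9 7 4) = [0, 1, 5, 3, 2, 9, 6, 4, 8, 7]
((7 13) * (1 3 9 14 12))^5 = [0, 1, 2, 3, 4, 5, 6, 13, 8, 9, 10, 11, 12, 7, 14] = (14)(7 13)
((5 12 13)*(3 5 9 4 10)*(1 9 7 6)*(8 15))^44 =(15)(1 3 7 4 12)(5 6 10 13 9) =[0, 3, 2, 7, 12, 6, 10, 4, 8, 5, 13, 11, 1, 9, 14, 15]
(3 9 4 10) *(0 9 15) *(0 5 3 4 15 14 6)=(0 9 15 5 3 14 6)(4 10)=[9, 1, 2, 14, 10, 3, 0, 7, 8, 15, 4, 11, 12, 13, 6, 5]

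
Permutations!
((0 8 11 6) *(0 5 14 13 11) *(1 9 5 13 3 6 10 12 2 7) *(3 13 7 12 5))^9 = (0 8)(1 7 6 3 9)(2 12)(5 10 11 13 14) = [8, 7, 12, 9, 4, 10, 3, 6, 0, 1, 11, 13, 2, 14, 5]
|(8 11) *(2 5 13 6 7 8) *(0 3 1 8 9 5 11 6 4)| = 10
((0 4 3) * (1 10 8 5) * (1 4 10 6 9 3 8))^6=(10)=[0, 1, 2, 3, 4, 5, 6, 7, 8, 9, 10]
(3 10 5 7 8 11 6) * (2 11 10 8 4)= (2 11 6 3 8 10 5 7 4)= [0, 1, 11, 8, 2, 7, 3, 4, 10, 9, 5, 6]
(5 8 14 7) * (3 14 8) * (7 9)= (3 14 9 7 5)= [0, 1, 2, 14, 4, 3, 6, 5, 8, 7, 10, 11, 12, 13, 9]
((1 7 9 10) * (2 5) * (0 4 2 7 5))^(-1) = (0 2 4)(1 10 9 7 5) = [2, 10, 4, 3, 0, 1, 6, 5, 8, 7, 9]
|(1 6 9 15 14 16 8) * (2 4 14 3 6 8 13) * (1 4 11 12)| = 36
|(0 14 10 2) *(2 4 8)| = |(0 14 10 4 8 2)| = 6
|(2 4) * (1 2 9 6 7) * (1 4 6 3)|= |(1 2 6 7 4 9 3)|= 7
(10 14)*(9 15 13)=(9 15 13)(10 14)=[0, 1, 2, 3, 4, 5, 6, 7, 8, 15, 14, 11, 12, 9, 10, 13]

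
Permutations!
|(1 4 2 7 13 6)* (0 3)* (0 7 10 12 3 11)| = |(0 11)(1 4 2 10 12 3 7 13 6)| = 18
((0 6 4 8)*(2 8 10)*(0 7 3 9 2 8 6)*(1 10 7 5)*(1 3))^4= (1 3 4 8 2)(5 6 10 9 7)= [0, 3, 1, 4, 8, 6, 10, 5, 2, 7, 9]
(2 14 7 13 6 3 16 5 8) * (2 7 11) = (2 14 11)(3 16 5 8 7 13 6) = [0, 1, 14, 16, 4, 8, 3, 13, 7, 9, 10, 2, 12, 6, 11, 15, 5]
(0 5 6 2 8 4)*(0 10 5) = (2 8 4 10 5 6) = [0, 1, 8, 3, 10, 6, 2, 7, 4, 9, 5]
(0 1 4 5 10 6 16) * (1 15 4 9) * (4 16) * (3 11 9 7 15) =[3, 7, 2, 11, 5, 10, 4, 15, 8, 1, 6, 9, 12, 13, 14, 16, 0] =(0 3 11 9 1 7 15 16)(4 5 10 6)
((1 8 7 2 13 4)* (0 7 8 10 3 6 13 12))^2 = [2, 3, 0, 13, 10, 5, 4, 12, 8, 9, 6, 11, 7, 1] = (0 2)(1 3 13)(4 10 6)(7 12)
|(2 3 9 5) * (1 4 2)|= 6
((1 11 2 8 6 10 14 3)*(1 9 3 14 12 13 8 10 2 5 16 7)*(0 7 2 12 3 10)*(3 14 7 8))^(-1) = (0 2 16 5 11 1 7 14 10 9 3 13 12 6 8) = [2, 7, 16, 13, 4, 11, 8, 14, 0, 3, 9, 1, 6, 12, 10, 15, 5]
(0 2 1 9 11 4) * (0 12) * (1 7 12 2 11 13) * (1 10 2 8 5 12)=(0 11 4 8 5 12)(1 9 13 10 2 7)=[11, 9, 7, 3, 8, 12, 6, 1, 5, 13, 2, 4, 0, 10]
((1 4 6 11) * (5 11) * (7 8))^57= [0, 6, 2, 3, 5, 1, 11, 8, 7, 9, 10, 4]= (1 6 11 4 5)(7 8)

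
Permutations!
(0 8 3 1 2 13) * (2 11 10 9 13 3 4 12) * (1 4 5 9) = [8, 11, 3, 4, 12, 9, 6, 7, 5, 13, 1, 10, 2, 0] = (0 8 5 9 13)(1 11 10)(2 3 4 12)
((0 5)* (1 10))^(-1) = (0 5)(1 10) = [5, 10, 2, 3, 4, 0, 6, 7, 8, 9, 1]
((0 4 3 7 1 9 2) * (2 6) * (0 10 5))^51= (0 4 3 7 1 9 6 2 10 5)= [4, 9, 10, 7, 3, 0, 2, 1, 8, 6, 5]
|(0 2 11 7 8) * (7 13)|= |(0 2 11 13 7 8)|= 6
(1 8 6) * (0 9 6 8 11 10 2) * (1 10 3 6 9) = (0 1 11 3 6 10 2) = [1, 11, 0, 6, 4, 5, 10, 7, 8, 9, 2, 3]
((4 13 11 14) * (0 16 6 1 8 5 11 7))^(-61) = [5, 4, 2, 3, 6, 7, 14, 8, 13, 9, 10, 0, 12, 1, 16, 15, 11] = (0 5 7 8 13 1 4 6 14 16 11)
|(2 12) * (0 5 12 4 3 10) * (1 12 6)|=|(0 5 6 1 12 2 4 3 10)|=9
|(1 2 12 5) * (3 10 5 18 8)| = 8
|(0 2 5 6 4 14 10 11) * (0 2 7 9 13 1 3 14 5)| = |(0 7 9 13 1 3 14 10 11 2)(4 5 6)| = 30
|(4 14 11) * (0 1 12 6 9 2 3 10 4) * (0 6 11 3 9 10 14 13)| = |(0 1 12 11 6 10 4 13)(2 9)(3 14)| = 8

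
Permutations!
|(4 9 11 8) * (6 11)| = |(4 9 6 11 8)| = 5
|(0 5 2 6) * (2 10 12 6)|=|(0 5 10 12 6)|=5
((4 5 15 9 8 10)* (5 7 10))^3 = (5 8 9 15) = [0, 1, 2, 3, 4, 8, 6, 7, 9, 15, 10, 11, 12, 13, 14, 5]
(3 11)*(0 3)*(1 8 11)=[3, 8, 2, 1, 4, 5, 6, 7, 11, 9, 10, 0]=(0 3 1 8 11)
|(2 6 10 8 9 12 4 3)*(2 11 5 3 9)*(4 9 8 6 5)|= 6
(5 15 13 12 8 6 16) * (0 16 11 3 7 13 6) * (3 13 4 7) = (0 16 5 15 6 11 13 12 8)(4 7) = [16, 1, 2, 3, 7, 15, 11, 4, 0, 9, 10, 13, 8, 12, 14, 6, 5]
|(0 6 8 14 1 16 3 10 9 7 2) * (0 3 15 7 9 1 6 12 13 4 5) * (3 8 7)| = 5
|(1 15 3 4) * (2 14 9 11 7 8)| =12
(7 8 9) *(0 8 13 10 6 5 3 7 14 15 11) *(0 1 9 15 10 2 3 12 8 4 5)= (0 4 5 12 8 15 11 1 9 14 10 6)(2 3 7 13)= [4, 9, 3, 7, 5, 12, 0, 13, 15, 14, 6, 1, 8, 2, 10, 11]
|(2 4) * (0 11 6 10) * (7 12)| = 4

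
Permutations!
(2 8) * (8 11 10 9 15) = (2 11 10 9 15 8) = [0, 1, 11, 3, 4, 5, 6, 7, 2, 15, 9, 10, 12, 13, 14, 8]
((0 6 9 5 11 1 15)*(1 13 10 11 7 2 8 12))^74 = (0 7 1 9 8)(2 15 5 12 6)(10 13 11) = [7, 9, 15, 3, 4, 12, 2, 1, 0, 8, 13, 10, 6, 11, 14, 5]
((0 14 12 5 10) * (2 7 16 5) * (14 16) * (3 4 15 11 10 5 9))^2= (0 9 4 11)(2 14)(3 15 10 16)(7 12)= [9, 1, 14, 15, 11, 5, 6, 12, 8, 4, 16, 0, 7, 13, 2, 10, 3]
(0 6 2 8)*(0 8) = [6, 1, 0, 3, 4, 5, 2, 7, 8] = (8)(0 6 2)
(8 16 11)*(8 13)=(8 16 11 13)=[0, 1, 2, 3, 4, 5, 6, 7, 16, 9, 10, 13, 12, 8, 14, 15, 11]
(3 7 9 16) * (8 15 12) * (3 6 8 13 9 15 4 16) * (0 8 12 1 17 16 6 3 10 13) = (0 8 4 6 12)(1 17 16 3 7 15)(9 10 13) = [8, 17, 2, 7, 6, 5, 12, 15, 4, 10, 13, 11, 0, 9, 14, 1, 3, 16]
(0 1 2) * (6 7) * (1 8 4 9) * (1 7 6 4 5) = [8, 2, 0, 3, 9, 1, 6, 4, 5, 7] = (0 8 5 1 2)(4 9 7)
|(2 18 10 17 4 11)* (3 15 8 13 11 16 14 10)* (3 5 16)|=13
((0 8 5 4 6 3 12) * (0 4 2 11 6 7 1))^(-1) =(0 1 7 4 12 3 6 11 2 5 8) =[1, 7, 5, 6, 12, 8, 11, 4, 0, 9, 10, 2, 3]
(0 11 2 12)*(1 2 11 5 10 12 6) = [5, 2, 6, 3, 4, 10, 1, 7, 8, 9, 12, 11, 0] = (0 5 10 12)(1 2 6)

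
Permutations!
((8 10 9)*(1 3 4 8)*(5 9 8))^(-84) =(10)(1 3 4 5 9) =[0, 3, 2, 4, 5, 9, 6, 7, 8, 1, 10]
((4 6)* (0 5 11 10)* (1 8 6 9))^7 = [10, 6, 2, 3, 1, 0, 9, 7, 4, 8, 11, 5] = (0 10 11 5)(1 6 9 8 4)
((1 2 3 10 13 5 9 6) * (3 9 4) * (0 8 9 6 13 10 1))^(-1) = (0 6 2 1 3 4 5 13 9 8) = [6, 3, 1, 4, 5, 13, 2, 7, 0, 8, 10, 11, 12, 9]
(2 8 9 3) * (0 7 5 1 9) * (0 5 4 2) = [7, 9, 8, 0, 2, 1, 6, 4, 5, 3] = (0 7 4 2 8 5 1 9 3)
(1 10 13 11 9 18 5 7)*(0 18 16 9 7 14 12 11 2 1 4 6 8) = (0 18 5 14 12 11 7 4 6 8)(1 10 13 2)(9 16) = [18, 10, 1, 3, 6, 14, 8, 4, 0, 16, 13, 7, 11, 2, 12, 15, 9, 17, 5]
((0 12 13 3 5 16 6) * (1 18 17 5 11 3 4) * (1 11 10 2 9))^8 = (0 9 12 1 13 18 4 17 11 5 3 16 10 6 2) = [9, 13, 0, 16, 17, 3, 2, 7, 8, 12, 6, 5, 1, 18, 14, 15, 10, 11, 4]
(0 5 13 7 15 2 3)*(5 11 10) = (0 11 10 5 13 7 15 2 3) = [11, 1, 3, 0, 4, 13, 6, 15, 8, 9, 5, 10, 12, 7, 14, 2]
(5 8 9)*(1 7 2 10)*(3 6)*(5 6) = [0, 7, 10, 5, 4, 8, 3, 2, 9, 6, 1] = (1 7 2 10)(3 5 8 9 6)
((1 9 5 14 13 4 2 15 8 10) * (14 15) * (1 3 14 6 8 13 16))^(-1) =(1 16 14 3 10 8 6 2 4 13 15 5 9) =[0, 16, 4, 10, 13, 9, 2, 7, 6, 1, 8, 11, 12, 15, 3, 5, 14]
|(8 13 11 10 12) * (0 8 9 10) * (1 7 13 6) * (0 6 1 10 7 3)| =28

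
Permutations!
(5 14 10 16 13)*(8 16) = [0, 1, 2, 3, 4, 14, 6, 7, 16, 9, 8, 11, 12, 5, 10, 15, 13] = (5 14 10 8 16 13)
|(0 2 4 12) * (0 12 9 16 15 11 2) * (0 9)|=7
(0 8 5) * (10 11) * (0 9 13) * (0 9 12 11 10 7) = (0 8 5 12 11 7)(9 13) = [8, 1, 2, 3, 4, 12, 6, 0, 5, 13, 10, 7, 11, 9]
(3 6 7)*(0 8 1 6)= (0 8 1 6 7 3)= [8, 6, 2, 0, 4, 5, 7, 3, 1]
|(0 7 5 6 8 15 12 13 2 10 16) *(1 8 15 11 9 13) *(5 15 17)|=12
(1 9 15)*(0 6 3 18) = [6, 9, 2, 18, 4, 5, 3, 7, 8, 15, 10, 11, 12, 13, 14, 1, 16, 17, 0] = (0 6 3 18)(1 9 15)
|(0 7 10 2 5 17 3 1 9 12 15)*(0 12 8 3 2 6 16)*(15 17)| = 20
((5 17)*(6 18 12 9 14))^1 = (5 17)(6 18 12 9 14) = [0, 1, 2, 3, 4, 17, 18, 7, 8, 14, 10, 11, 9, 13, 6, 15, 16, 5, 12]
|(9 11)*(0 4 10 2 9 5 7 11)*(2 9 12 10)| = |(0 4 2 12 10 9)(5 7 11)| = 6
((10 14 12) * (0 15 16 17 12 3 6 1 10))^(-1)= (0 12 17 16 15)(1 6 3 14 10)= [12, 6, 2, 14, 4, 5, 3, 7, 8, 9, 1, 11, 17, 13, 10, 0, 15, 16]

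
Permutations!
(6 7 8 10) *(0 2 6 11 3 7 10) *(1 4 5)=(0 2 6 10 11 3 7 8)(1 4 5)=[2, 4, 6, 7, 5, 1, 10, 8, 0, 9, 11, 3]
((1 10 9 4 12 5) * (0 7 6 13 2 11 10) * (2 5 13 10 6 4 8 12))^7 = (0 9 7 8 4 12 2 13 11 5 6 1 10) = [9, 10, 13, 3, 12, 6, 1, 8, 4, 7, 0, 5, 2, 11]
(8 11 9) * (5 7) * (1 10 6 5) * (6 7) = (1 10 7)(5 6)(8 11 9) = [0, 10, 2, 3, 4, 6, 5, 1, 11, 8, 7, 9]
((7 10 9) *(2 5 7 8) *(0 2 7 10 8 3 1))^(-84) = [0, 1, 2, 3, 4, 5, 6, 7, 8, 9, 10] = (10)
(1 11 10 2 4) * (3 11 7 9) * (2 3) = [0, 7, 4, 11, 1, 5, 6, 9, 8, 2, 3, 10] = (1 7 9 2 4)(3 11 10)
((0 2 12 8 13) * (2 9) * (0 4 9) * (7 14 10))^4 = [0, 1, 4, 3, 8, 5, 6, 14, 2, 13, 7, 11, 9, 12, 10] = (2 4 8)(7 14 10)(9 13 12)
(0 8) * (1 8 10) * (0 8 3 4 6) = [10, 3, 2, 4, 6, 5, 0, 7, 8, 9, 1] = (0 10 1 3 4 6)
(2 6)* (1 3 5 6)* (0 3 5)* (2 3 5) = (0 5 6 3)(1 2) = [5, 2, 1, 0, 4, 6, 3]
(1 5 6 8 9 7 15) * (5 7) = (1 7 15)(5 6 8 9) = [0, 7, 2, 3, 4, 6, 8, 15, 9, 5, 10, 11, 12, 13, 14, 1]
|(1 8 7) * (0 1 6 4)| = |(0 1 8 7 6 4)| = 6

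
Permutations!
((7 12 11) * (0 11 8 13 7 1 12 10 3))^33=[7, 3, 2, 13, 4, 5, 6, 12, 11, 9, 8, 10, 0, 1]=(0 7 12)(1 3 13)(8 11 10)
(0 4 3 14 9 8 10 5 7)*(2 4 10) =(0 10 5 7)(2 4 3 14 9 8) =[10, 1, 4, 14, 3, 7, 6, 0, 2, 8, 5, 11, 12, 13, 9]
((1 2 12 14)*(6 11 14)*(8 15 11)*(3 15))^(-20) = (1 11 3 6 2 14 15 8 12) = [0, 11, 14, 6, 4, 5, 2, 7, 12, 9, 10, 3, 1, 13, 15, 8]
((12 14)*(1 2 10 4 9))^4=(14)(1 9 4 10 2)=[0, 9, 1, 3, 10, 5, 6, 7, 8, 4, 2, 11, 12, 13, 14]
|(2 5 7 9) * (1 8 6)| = 12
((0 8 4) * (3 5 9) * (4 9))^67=(0 8 9 3 5 4)=[8, 1, 2, 5, 0, 4, 6, 7, 9, 3]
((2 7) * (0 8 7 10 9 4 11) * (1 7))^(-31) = [10, 4, 0, 3, 7, 5, 6, 11, 9, 1, 8, 2] = (0 10 8 9 1 4 7 11 2)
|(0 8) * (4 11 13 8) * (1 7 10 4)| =8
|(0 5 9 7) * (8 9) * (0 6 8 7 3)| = 7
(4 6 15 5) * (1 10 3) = [0, 10, 2, 1, 6, 4, 15, 7, 8, 9, 3, 11, 12, 13, 14, 5] = (1 10 3)(4 6 15 5)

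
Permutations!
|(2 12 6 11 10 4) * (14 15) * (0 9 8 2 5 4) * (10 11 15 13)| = |(0 9 8 2 12 6 15 14 13 10)(4 5)| = 10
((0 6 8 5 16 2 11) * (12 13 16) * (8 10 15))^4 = (0 8 16 6 5 2 10 12 11 15 13) = [8, 1, 10, 3, 4, 2, 5, 7, 16, 9, 12, 15, 11, 0, 14, 13, 6]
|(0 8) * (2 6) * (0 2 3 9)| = |(0 8 2 6 3 9)| = 6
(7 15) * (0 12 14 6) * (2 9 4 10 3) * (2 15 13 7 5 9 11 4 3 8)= (0 12 14 6)(2 11 4 10 8)(3 15 5 9)(7 13)= [12, 1, 11, 15, 10, 9, 0, 13, 2, 3, 8, 4, 14, 7, 6, 5]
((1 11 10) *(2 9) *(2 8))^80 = [0, 10, 8, 3, 4, 5, 6, 7, 9, 2, 11, 1] = (1 10 11)(2 8 9)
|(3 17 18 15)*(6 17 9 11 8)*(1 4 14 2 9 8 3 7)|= |(1 4 14 2 9 11 3 8 6 17 18 15 7)|= 13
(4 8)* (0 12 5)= (0 12 5)(4 8)= [12, 1, 2, 3, 8, 0, 6, 7, 4, 9, 10, 11, 5]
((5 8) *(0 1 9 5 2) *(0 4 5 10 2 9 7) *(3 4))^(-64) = [7, 0, 10, 2, 3, 4, 6, 1, 5, 8, 9] = (0 7 1)(2 10 9 8 5 4 3)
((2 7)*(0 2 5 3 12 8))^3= (0 5 8 7 12 2 3)= [5, 1, 3, 0, 4, 8, 6, 12, 7, 9, 10, 11, 2]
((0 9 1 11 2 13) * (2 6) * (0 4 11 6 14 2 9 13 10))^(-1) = [10, 9, 14, 3, 13, 5, 1, 7, 8, 6, 2, 4, 12, 0, 11] = (0 10 2 14 11 4 13)(1 9 6)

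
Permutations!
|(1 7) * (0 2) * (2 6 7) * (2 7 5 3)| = |(0 6 5 3 2)(1 7)| = 10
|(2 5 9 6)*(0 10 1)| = |(0 10 1)(2 5 9 6)| = 12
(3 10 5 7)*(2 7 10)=[0, 1, 7, 2, 4, 10, 6, 3, 8, 9, 5]=(2 7 3)(5 10)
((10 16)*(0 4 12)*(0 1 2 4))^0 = (16) = [0, 1, 2, 3, 4, 5, 6, 7, 8, 9, 10, 11, 12, 13, 14, 15, 16]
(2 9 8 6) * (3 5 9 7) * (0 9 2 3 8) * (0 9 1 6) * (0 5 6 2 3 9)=(0 1 2 7 8 5 3 6 9)=[1, 2, 7, 6, 4, 3, 9, 8, 5, 0]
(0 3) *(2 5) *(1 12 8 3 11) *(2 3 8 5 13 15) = (0 11 1 12 5 3)(2 13 15) = [11, 12, 13, 0, 4, 3, 6, 7, 8, 9, 10, 1, 5, 15, 14, 2]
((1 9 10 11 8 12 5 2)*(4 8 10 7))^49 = (1 9 7 4 8 12 5 2)(10 11) = [0, 9, 1, 3, 8, 2, 6, 4, 12, 7, 11, 10, 5]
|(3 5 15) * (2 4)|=|(2 4)(3 5 15)|=6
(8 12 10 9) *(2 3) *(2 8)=(2 3 8 12 10 9)=[0, 1, 3, 8, 4, 5, 6, 7, 12, 2, 9, 11, 10]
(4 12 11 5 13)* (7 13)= (4 12 11 5 7 13)= [0, 1, 2, 3, 12, 7, 6, 13, 8, 9, 10, 5, 11, 4]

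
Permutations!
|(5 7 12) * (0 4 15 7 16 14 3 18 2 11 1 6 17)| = |(0 4 15 7 12 5 16 14 3 18 2 11 1 6 17)| = 15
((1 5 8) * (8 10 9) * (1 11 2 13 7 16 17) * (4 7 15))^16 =(1 9 2 4 17 10 11 15 16 5 8 13 7) =[0, 9, 4, 3, 17, 8, 6, 1, 13, 2, 11, 15, 12, 7, 14, 16, 5, 10]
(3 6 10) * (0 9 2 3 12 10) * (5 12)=(0 9 2 3 6)(5 12 10)=[9, 1, 3, 6, 4, 12, 0, 7, 8, 2, 5, 11, 10]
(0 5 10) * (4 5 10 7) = (0 10)(4 5 7) = [10, 1, 2, 3, 5, 7, 6, 4, 8, 9, 0]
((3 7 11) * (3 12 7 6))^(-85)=(3 6)(7 12 11)=[0, 1, 2, 6, 4, 5, 3, 12, 8, 9, 10, 7, 11]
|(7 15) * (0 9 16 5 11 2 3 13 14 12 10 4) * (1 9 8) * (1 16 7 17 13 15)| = |(0 8 16 5 11 2 3 15 17 13 14 12 10 4)(1 9 7)| = 42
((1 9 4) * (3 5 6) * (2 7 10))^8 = (1 4 9)(2 10 7)(3 6 5) = [0, 4, 10, 6, 9, 3, 5, 2, 8, 1, 7]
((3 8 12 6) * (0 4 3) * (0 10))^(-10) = [12, 1, 2, 10, 6, 5, 3, 7, 0, 9, 8, 11, 4] = (0 12 4 6 3 10 8)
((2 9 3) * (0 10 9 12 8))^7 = (12) = [0, 1, 2, 3, 4, 5, 6, 7, 8, 9, 10, 11, 12]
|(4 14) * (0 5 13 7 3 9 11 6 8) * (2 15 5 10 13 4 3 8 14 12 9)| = |(0 10 13 7 8)(2 15 5 4 12 9 11 6 14 3)| = 10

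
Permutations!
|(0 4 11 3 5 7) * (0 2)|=|(0 4 11 3 5 7 2)|=7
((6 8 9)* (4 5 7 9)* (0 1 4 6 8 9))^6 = (9)(0 1 4 5 7) = [1, 4, 2, 3, 5, 7, 6, 0, 8, 9]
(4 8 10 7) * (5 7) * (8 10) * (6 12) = [0, 1, 2, 3, 10, 7, 12, 4, 8, 9, 5, 11, 6] = (4 10 5 7)(6 12)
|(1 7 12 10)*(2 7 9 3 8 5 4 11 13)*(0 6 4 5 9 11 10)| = 30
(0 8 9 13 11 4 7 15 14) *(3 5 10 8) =[3, 1, 2, 5, 7, 10, 6, 15, 9, 13, 8, 4, 12, 11, 0, 14] =(0 3 5 10 8 9 13 11 4 7 15 14)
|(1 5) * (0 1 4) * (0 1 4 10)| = 5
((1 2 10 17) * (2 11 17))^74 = (1 17 11) = [0, 17, 2, 3, 4, 5, 6, 7, 8, 9, 10, 1, 12, 13, 14, 15, 16, 11]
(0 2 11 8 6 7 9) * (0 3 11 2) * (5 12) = (3 11 8 6 7 9)(5 12) = [0, 1, 2, 11, 4, 12, 7, 9, 6, 3, 10, 8, 5]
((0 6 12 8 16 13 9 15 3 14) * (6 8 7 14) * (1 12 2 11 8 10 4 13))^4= [9, 0, 1, 8, 3, 5, 16, 4, 7, 2, 15, 12, 10, 6, 13, 11, 14]= (0 9 2 1)(3 8 7 4)(6 16 14 13)(10 15 11 12)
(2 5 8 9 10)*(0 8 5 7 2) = (0 8 9 10)(2 7) = [8, 1, 7, 3, 4, 5, 6, 2, 9, 10, 0]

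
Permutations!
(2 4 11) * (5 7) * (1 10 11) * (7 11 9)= (1 10 9 7 5 11 2 4)= [0, 10, 4, 3, 1, 11, 6, 5, 8, 7, 9, 2]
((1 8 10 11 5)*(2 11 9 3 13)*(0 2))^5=(0 8)(1 13)(2 10)(3 5)(9 11)=[8, 13, 10, 5, 4, 3, 6, 7, 0, 11, 2, 9, 12, 1]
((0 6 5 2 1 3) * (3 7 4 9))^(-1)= (0 3 9 4 7 1 2 5 6)= [3, 2, 5, 9, 7, 6, 0, 1, 8, 4]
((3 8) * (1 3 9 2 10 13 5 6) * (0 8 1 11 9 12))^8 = (0 12 8)(2 10 13 5 6 11 9) = [12, 1, 10, 3, 4, 6, 11, 7, 0, 2, 13, 9, 8, 5]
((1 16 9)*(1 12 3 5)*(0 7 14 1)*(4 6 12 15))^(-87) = (0 12 15 1)(3 4 16 7)(5 6 9 14) = [12, 0, 2, 4, 16, 6, 9, 3, 8, 14, 10, 11, 15, 13, 5, 1, 7]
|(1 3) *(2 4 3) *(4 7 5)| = |(1 2 7 5 4 3)| = 6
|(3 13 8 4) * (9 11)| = |(3 13 8 4)(9 11)| = 4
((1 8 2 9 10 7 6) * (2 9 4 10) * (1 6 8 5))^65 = (1 5)(2 9 8 7 10 4) = [0, 5, 9, 3, 2, 1, 6, 10, 7, 8, 4]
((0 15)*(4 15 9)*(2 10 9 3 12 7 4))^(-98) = [4, 1, 10, 15, 12, 5, 6, 3, 8, 2, 9, 11, 0, 13, 14, 7] = (0 4 12)(2 10 9)(3 15 7)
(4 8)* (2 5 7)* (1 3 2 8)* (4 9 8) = (1 3 2 5 7 4)(8 9) = [0, 3, 5, 2, 1, 7, 6, 4, 9, 8]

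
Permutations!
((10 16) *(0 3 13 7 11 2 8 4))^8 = (16) = [0, 1, 2, 3, 4, 5, 6, 7, 8, 9, 10, 11, 12, 13, 14, 15, 16]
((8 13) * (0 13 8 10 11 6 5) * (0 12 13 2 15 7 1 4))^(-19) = (0 4 1 7 15 2)(5 6 11 10 13 12) = [4, 7, 0, 3, 1, 6, 11, 15, 8, 9, 13, 10, 5, 12, 14, 2]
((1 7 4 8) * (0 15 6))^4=(0 15 6)=[15, 1, 2, 3, 4, 5, 0, 7, 8, 9, 10, 11, 12, 13, 14, 6]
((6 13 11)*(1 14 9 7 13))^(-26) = (1 9 13 6 14 7 11) = [0, 9, 2, 3, 4, 5, 14, 11, 8, 13, 10, 1, 12, 6, 7]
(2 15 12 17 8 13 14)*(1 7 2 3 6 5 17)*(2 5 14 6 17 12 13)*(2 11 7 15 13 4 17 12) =[0, 15, 13, 12, 17, 2, 14, 5, 11, 9, 10, 7, 1, 6, 3, 4, 16, 8] =(1 15 4 17 8 11 7 5 2 13 6 14 3 12)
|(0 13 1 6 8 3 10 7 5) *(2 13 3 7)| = |(0 3 10 2 13 1 6 8 7 5)| = 10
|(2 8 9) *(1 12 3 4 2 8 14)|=6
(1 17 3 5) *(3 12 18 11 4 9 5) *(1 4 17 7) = (1 7)(4 9 5)(11 17 12 18) = [0, 7, 2, 3, 9, 4, 6, 1, 8, 5, 10, 17, 18, 13, 14, 15, 16, 12, 11]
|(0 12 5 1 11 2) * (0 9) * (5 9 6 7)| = |(0 12 9)(1 11 2 6 7 5)| = 6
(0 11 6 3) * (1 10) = (0 11 6 3)(1 10) = [11, 10, 2, 0, 4, 5, 3, 7, 8, 9, 1, 6]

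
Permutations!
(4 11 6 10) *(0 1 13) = (0 1 13)(4 11 6 10) = [1, 13, 2, 3, 11, 5, 10, 7, 8, 9, 4, 6, 12, 0]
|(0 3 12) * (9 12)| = 4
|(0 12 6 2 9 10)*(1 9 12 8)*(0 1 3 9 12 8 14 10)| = 10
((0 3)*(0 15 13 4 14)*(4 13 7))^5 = (0 14 4 7 15 3) = [14, 1, 2, 0, 7, 5, 6, 15, 8, 9, 10, 11, 12, 13, 4, 3]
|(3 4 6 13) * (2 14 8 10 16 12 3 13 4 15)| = 8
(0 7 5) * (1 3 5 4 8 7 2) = (0 2 1 3 5)(4 8 7) = [2, 3, 1, 5, 8, 0, 6, 4, 7]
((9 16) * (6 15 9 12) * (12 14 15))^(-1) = (6 12)(9 15 14 16) = [0, 1, 2, 3, 4, 5, 12, 7, 8, 15, 10, 11, 6, 13, 16, 14, 9]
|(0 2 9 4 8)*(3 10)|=|(0 2 9 4 8)(3 10)|=10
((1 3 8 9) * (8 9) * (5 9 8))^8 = (1 5 3 9 8) = [0, 5, 2, 9, 4, 3, 6, 7, 1, 8]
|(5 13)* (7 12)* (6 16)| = 2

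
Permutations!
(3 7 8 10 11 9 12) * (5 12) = (3 7 8 10 11 9 5 12) = [0, 1, 2, 7, 4, 12, 6, 8, 10, 5, 11, 9, 3]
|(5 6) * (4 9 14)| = |(4 9 14)(5 6)| = 6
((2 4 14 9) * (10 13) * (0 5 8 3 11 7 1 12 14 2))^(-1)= (0 9 14 12 1 7 11 3 8 5)(2 4)(10 13)= [9, 7, 4, 8, 2, 0, 6, 11, 5, 14, 13, 3, 1, 10, 12]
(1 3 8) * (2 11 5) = [0, 3, 11, 8, 4, 2, 6, 7, 1, 9, 10, 5] = (1 3 8)(2 11 5)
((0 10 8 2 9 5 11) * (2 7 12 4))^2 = [8, 1, 5, 3, 9, 0, 6, 4, 12, 11, 7, 10, 2] = (0 8 12 2 5)(4 9 11 10 7)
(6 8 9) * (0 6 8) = (0 6)(8 9) = [6, 1, 2, 3, 4, 5, 0, 7, 9, 8]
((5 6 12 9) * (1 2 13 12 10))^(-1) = (1 10 6 5 9 12 13 2) = [0, 10, 1, 3, 4, 9, 5, 7, 8, 12, 6, 11, 13, 2]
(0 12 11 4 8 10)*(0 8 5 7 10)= (0 12 11 4 5 7 10 8)= [12, 1, 2, 3, 5, 7, 6, 10, 0, 9, 8, 4, 11]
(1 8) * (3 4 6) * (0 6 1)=(0 6 3 4 1 8)=[6, 8, 2, 4, 1, 5, 3, 7, 0]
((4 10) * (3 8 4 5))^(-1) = (3 5 10 4 8) = [0, 1, 2, 5, 8, 10, 6, 7, 3, 9, 4]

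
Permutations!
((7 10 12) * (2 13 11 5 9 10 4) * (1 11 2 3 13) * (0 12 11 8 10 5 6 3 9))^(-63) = (0 4)(1 8 10 11 6 3 13 2)(5 7)(9 12) = [4, 8, 1, 13, 0, 7, 3, 5, 10, 12, 11, 6, 9, 2]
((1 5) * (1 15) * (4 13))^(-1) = (1 15 5)(4 13) = [0, 15, 2, 3, 13, 1, 6, 7, 8, 9, 10, 11, 12, 4, 14, 5]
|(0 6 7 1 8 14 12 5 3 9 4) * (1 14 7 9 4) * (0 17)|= |(0 6 9 1 8 7 14 12 5 3 4 17)|= 12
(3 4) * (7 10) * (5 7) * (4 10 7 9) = (3 10 5 9 4) = [0, 1, 2, 10, 3, 9, 6, 7, 8, 4, 5]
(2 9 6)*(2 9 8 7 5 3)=(2 8 7 5 3)(6 9)=[0, 1, 8, 2, 4, 3, 9, 5, 7, 6]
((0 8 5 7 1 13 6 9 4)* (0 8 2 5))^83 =(0 7 6 8 5 13 4 2 1 9) =[7, 9, 1, 3, 2, 13, 8, 6, 5, 0, 10, 11, 12, 4]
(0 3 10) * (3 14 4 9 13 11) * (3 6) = (0 14 4 9 13 11 6 3 10) = [14, 1, 2, 10, 9, 5, 3, 7, 8, 13, 0, 6, 12, 11, 4]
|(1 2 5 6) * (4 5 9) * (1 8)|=|(1 2 9 4 5 6 8)|=7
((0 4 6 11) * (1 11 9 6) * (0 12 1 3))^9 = (12)(6 9) = [0, 1, 2, 3, 4, 5, 9, 7, 8, 6, 10, 11, 12]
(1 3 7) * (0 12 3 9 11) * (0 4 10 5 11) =(0 12 3 7 1 9)(4 10 5 11) =[12, 9, 2, 7, 10, 11, 6, 1, 8, 0, 5, 4, 3]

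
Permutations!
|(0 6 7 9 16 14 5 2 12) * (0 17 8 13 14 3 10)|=|(0 6 7 9 16 3 10)(2 12 17 8 13 14 5)|=7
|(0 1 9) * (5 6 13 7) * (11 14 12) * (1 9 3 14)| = |(0 9)(1 3 14 12 11)(5 6 13 7)| = 20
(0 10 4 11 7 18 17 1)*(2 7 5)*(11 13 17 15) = (0 10 4 13 17 1)(2 7 18 15 11 5) = [10, 0, 7, 3, 13, 2, 6, 18, 8, 9, 4, 5, 12, 17, 14, 11, 16, 1, 15]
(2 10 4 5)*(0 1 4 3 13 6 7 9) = [1, 4, 10, 13, 5, 2, 7, 9, 8, 0, 3, 11, 12, 6] = (0 1 4 5 2 10 3 13 6 7 9)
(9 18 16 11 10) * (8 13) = (8 13)(9 18 16 11 10) = [0, 1, 2, 3, 4, 5, 6, 7, 13, 18, 9, 10, 12, 8, 14, 15, 11, 17, 16]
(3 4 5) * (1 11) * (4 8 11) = (1 4 5 3 8 11) = [0, 4, 2, 8, 5, 3, 6, 7, 11, 9, 10, 1]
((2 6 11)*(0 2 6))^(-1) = (0 2)(6 11) = [2, 1, 0, 3, 4, 5, 11, 7, 8, 9, 10, 6]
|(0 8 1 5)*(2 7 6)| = 12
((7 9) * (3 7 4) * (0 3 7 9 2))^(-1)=[2, 1, 7, 0, 9, 5, 6, 4, 8, 3]=(0 2 7 4 9 3)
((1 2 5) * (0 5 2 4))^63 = (0 4 1 5) = [4, 5, 2, 3, 1, 0]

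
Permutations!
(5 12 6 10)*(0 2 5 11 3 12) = [2, 1, 5, 12, 4, 0, 10, 7, 8, 9, 11, 3, 6] = (0 2 5)(3 12 6 10 11)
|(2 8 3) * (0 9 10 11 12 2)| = |(0 9 10 11 12 2 8 3)| = 8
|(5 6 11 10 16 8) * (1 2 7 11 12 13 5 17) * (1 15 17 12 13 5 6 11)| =6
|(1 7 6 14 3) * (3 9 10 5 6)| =|(1 7 3)(5 6 14 9 10)| =15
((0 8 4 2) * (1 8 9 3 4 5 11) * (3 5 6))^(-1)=(0 2 4 3 6 8 1 11 5 9)=[2, 11, 4, 6, 3, 9, 8, 7, 1, 0, 10, 5]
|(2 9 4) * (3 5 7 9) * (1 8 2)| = 8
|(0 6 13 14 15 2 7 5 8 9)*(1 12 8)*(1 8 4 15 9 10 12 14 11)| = |(0 6 13 11 1 14 9)(2 7 5 8 10 12 4 15)| = 56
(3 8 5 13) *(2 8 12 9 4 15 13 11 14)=(2 8 5 11 14)(3 12 9 4 15 13)=[0, 1, 8, 12, 15, 11, 6, 7, 5, 4, 10, 14, 9, 3, 2, 13]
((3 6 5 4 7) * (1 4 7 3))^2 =[0, 3, 2, 5, 6, 1, 7, 4] =(1 3 5)(4 6 7)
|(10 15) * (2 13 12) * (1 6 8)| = |(1 6 8)(2 13 12)(10 15)| = 6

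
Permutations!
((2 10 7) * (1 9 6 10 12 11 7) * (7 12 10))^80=[0, 6, 1, 3, 4, 5, 2, 10, 8, 7, 9, 11, 12]=(12)(1 6 2)(7 10 9)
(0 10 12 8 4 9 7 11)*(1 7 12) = (0 10 1 7 11)(4 9 12 8) = [10, 7, 2, 3, 9, 5, 6, 11, 4, 12, 1, 0, 8]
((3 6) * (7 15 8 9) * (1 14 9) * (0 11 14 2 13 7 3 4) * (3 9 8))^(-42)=(0 13)(1 6)(2 4)(3 8)(7 11)(14 15)=[13, 6, 4, 8, 2, 5, 1, 11, 3, 9, 10, 7, 12, 0, 15, 14]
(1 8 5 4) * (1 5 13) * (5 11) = [0, 8, 2, 3, 11, 4, 6, 7, 13, 9, 10, 5, 12, 1] = (1 8 13)(4 11 5)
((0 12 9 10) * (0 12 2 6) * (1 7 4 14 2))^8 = [1, 7, 6, 3, 14, 5, 0, 4, 8, 12, 9, 11, 10, 13, 2] = (0 1 7 4 14 2 6)(9 12 10)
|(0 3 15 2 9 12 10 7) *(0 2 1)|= |(0 3 15 1)(2 9 12 10 7)|= 20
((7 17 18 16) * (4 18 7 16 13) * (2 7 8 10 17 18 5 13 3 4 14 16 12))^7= (2 14 4 7 16 5 18 12 13 3)(8 10 17)= [0, 1, 14, 2, 7, 18, 6, 16, 10, 9, 17, 11, 13, 3, 4, 15, 5, 8, 12]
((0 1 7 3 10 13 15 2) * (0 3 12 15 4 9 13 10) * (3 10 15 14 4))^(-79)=(0 7 14 9 3 1 12 4 13)(2 15 10)=[7, 12, 15, 1, 13, 5, 6, 14, 8, 3, 2, 11, 4, 0, 9, 10]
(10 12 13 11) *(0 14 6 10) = (0 14 6 10 12 13 11) = [14, 1, 2, 3, 4, 5, 10, 7, 8, 9, 12, 0, 13, 11, 6]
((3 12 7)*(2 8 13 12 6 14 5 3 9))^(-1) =(2 9 7 12 13 8)(3 5 14 6) =[0, 1, 9, 5, 4, 14, 3, 12, 2, 7, 10, 11, 13, 8, 6]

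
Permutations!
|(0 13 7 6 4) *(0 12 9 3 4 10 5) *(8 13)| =28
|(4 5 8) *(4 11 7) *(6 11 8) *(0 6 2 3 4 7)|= 12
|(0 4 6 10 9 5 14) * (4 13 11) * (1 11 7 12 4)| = |(0 13 7 12 4 6 10 9 5 14)(1 11)| = 10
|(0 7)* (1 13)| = |(0 7)(1 13)| = 2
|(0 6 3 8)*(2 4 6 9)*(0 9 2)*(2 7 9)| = 15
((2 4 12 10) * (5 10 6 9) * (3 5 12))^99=(12)(2 10 5 3 4)=[0, 1, 10, 4, 2, 3, 6, 7, 8, 9, 5, 11, 12]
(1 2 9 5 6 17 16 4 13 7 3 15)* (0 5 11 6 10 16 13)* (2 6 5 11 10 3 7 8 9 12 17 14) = (0 11 5 3 15 1 6 14 2 12 17 13 8 9 10 16 4) = [11, 6, 12, 15, 0, 3, 14, 7, 9, 10, 16, 5, 17, 8, 2, 1, 4, 13]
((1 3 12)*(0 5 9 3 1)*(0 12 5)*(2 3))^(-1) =(12)(2 9 5 3) =[0, 1, 9, 2, 4, 3, 6, 7, 8, 5, 10, 11, 12]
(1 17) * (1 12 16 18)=(1 17 12 16 18)=[0, 17, 2, 3, 4, 5, 6, 7, 8, 9, 10, 11, 16, 13, 14, 15, 18, 12, 1]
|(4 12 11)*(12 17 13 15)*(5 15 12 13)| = |(4 17 5 15 13 12 11)| = 7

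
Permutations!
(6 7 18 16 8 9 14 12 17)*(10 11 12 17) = (6 7 18 16 8 9 14 17)(10 11 12) = [0, 1, 2, 3, 4, 5, 7, 18, 9, 14, 11, 12, 10, 13, 17, 15, 8, 6, 16]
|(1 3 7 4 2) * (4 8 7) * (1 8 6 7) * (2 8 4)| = 10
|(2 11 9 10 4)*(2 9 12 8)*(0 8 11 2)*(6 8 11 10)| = |(0 11 12 10 4 9 6 8)| = 8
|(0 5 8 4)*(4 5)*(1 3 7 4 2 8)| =|(0 2 8 5 1 3 7 4)| =8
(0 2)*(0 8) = (0 2 8) = [2, 1, 8, 3, 4, 5, 6, 7, 0]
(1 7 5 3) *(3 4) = (1 7 5 4 3) = [0, 7, 2, 1, 3, 4, 6, 5]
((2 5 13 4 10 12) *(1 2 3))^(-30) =(1 5 4 12)(2 13 10 3) =[0, 5, 13, 2, 12, 4, 6, 7, 8, 9, 3, 11, 1, 10]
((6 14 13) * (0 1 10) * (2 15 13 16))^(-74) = [1, 10, 14, 3, 4, 5, 15, 7, 8, 9, 0, 11, 12, 2, 13, 16, 6] = (0 1 10)(2 14 13)(6 15 16)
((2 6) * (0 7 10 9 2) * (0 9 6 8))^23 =[10, 1, 0, 3, 4, 5, 2, 6, 7, 8, 9] =(0 10 9 8 7 6 2)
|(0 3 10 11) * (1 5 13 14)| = 4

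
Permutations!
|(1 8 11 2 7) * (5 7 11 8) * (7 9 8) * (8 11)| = |(1 5 9 11 2 8 7)| = 7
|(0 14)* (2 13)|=|(0 14)(2 13)|=2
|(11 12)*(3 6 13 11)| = |(3 6 13 11 12)| = 5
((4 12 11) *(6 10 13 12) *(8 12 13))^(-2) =[0, 1, 2, 3, 12, 5, 11, 7, 6, 9, 4, 8, 10, 13] =(13)(4 12 10)(6 11 8)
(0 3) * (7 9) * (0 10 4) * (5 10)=(0 3 5 10 4)(7 9)=[3, 1, 2, 5, 0, 10, 6, 9, 8, 7, 4]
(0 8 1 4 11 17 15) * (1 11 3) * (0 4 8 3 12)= (0 3 1 8 11 17 15 4 12)= [3, 8, 2, 1, 12, 5, 6, 7, 11, 9, 10, 17, 0, 13, 14, 4, 16, 15]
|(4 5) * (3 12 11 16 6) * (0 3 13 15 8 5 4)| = |(0 3 12 11 16 6 13 15 8 5)| = 10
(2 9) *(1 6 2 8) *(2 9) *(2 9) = (1 6 2 9 8) = [0, 6, 9, 3, 4, 5, 2, 7, 1, 8]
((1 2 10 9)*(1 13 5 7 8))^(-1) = (1 8 7 5 13 9 10 2) = [0, 8, 1, 3, 4, 13, 6, 5, 7, 10, 2, 11, 12, 9]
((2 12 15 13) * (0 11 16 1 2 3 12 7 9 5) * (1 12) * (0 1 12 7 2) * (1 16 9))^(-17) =(0 16 11 7 9 1 5)(3 13 15 12) =[16, 5, 2, 13, 4, 0, 6, 9, 8, 1, 10, 7, 3, 15, 14, 12, 11]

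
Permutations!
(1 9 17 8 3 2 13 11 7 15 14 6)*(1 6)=(1 9 17 8 3 2 13 11 7 15 14)=[0, 9, 13, 2, 4, 5, 6, 15, 3, 17, 10, 7, 12, 11, 1, 14, 16, 8]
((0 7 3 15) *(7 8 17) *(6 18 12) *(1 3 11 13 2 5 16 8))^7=[15, 0, 13, 1, 4, 2, 18, 17, 16, 9, 10, 7, 6, 11, 14, 3, 5, 8, 12]=(0 15 3 1)(2 13 11 7 17 8 16 5)(6 18 12)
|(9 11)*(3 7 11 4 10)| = |(3 7 11 9 4 10)| = 6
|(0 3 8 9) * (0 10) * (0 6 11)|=7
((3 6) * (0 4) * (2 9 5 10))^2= [0, 1, 5, 3, 4, 2, 6, 7, 8, 10, 9]= (2 5)(9 10)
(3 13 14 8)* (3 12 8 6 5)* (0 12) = (0 12 8)(3 13 14 6 5) = [12, 1, 2, 13, 4, 3, 5, 7, 0, 9, 10, 11, 8, 14, 6]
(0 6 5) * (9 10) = (0 6 5)(9 10) = [6, 1, 2, 3, 4, 0, 5, 7, 8, 10, 9]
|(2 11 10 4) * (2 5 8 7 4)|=|(2 11 10)(4 5 8 7)|=12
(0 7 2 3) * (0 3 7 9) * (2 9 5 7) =[5, 1, 2, 3, 4, 7, 6, 9, 8, 0] =(0 5 7 9)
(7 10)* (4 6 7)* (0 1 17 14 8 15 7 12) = (0 1 17 14 8 15 7 10 4 6 12) = [1, 17, 2, 3, 6, 5, 12, 10, 15, 9, 4, 11, 0, 13, 8, 7, 16, 14]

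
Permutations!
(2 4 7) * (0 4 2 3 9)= (0 4 7 3 9)= [4, 1, 2, 9, 7, 5, 6, 3, 8, 0]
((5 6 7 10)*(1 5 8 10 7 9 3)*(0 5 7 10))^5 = (0 1 5 7 6 10 9 8 3) = [1, 5, 2, 0, 4, 7, 10, 6, 3, 8, 9]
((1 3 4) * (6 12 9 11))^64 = [0, 3, 2, 4, 1, 5, 6, 7, 8, 9, 10, 11, 12] = (12)(1 3 4)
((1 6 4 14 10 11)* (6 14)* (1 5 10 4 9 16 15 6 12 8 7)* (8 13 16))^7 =(1 6 12 7 15 4 8 16 14 9 13)(5 10 11) =[0, 6, 2, 3, 8, 10, 12, 15, 16, 13, 11, 5, 7, 1, 9, 4, 14]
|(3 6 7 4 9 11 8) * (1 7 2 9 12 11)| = 10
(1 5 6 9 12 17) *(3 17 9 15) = [0, 5, 2, 17, 4, 6, 15, 7, 8, 12, 10, 11, 9, 13, 14, 3, 16, 1] = (1 5 6 15 3 17)(9 12)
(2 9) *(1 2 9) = (9)(1 2) = [0, 2, 1, 3, 4, 5, 6, 7, 8, 9]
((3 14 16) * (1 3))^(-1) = [0, 16, 2, 1, 4, 5, 6, 7, 8, 9, 10, 11, 12, 13, 3, 15, 14] = (1 16 14 3)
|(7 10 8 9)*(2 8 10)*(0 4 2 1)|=7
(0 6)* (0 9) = [6, 1, 2, 3, 4, 5, 9, 7, 8, 0] = (0 6 9)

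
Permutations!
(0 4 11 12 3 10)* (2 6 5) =(0 4 11 12 3 10)(2 6 5) =[4, 1, 6, 10, 11, 2, 5, 7, 8, 9, 0, 12, 3]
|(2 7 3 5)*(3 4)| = |(2 7 4 3 5)| = 5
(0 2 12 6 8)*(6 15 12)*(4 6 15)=[2, 1, 15, 3, 6, 5, 8, 7, 0, 9, 10, 11, 4, 13, 14, 12]=(0 2 15 12 4 6 8)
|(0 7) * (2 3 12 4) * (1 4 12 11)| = 10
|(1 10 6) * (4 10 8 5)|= 6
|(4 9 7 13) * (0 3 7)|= |(0 3 7 13 4 9)|= 6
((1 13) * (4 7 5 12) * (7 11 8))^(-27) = (1 13)(4 7)(5 11)(8 12) = [0, 13, 2, 3, 7, 11, 6, 4, 12, 9, 10, 5, 8, 1]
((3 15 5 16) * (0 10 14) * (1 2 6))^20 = (16)(0 14 10)(1 6 2) = [14, 6, 1, 3, 4, 5, 2, 7, 8, 9, 0, 11, 12, 13, 10, 15, 16]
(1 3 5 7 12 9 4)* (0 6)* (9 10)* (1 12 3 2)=(0 6)(1 2)(3 5 7)(4 12 10 9)=[6, 2, 1, 5, 12, 7, 0, 3, 8, 4, 9, 11, 10]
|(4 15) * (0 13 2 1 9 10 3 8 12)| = 18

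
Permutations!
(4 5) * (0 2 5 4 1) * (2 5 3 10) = (0 5 1)(2 3 10) = [5, 0, 3, 10, 4, 1, 6, 7, 8, 9, 2]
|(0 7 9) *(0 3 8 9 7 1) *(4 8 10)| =10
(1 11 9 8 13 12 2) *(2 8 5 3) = [0, 11, 1, 2, 4, 3, 6, 7, 13, 5, 10, 9, 8, 12] = (1 11 9 5 3 2)(8 13 12)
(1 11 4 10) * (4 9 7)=[0, 11, 2, 3, 10, 5, 6, 4, 8, 7, 1, 9]=(1 11 9 7 4 10)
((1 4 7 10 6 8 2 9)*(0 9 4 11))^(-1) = (0 11 1 9)(2 8 6 10 7 4) = [11, 9, 8, 3, 2, 5, 10, 4, 6, 0, 7, 1]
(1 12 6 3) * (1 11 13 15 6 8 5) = (1 12 8 5)(3 11 13 15 6) = [0, 12, 2, 11, 4, 1, 3, 7, 5, 9, 10, 13, 8, 15, 14, 6]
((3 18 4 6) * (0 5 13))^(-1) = (0 13 5)(3 6 4 18) = [13, 1, 2, 6, 18, 0, 4, 7, 8, 9, 10, 11, 12, 5, 14, 15, 16, 17, 3]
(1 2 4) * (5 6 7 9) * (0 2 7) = [2, 7, 4, 3, 1, 6, 0, 9, 8, 5] = (0 2 4 1 7 9 5 6)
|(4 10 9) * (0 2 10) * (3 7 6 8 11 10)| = 10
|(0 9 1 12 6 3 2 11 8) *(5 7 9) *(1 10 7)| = |(0 5 1 12 6 3 2 11 8)(7 9 10)| = 9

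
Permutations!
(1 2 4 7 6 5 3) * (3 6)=(1 2 4 7 3)(5 6)=[0, 2, 4, 1, 7, 6, 5, 3]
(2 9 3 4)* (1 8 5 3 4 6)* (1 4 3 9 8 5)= [0, 5, 8, 6, 2, 9, 4, 7, 1, 3]= (1 5 9 3 6 4 2 8)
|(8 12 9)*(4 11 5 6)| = |(4 11 5 6)(8 12 9)| = 12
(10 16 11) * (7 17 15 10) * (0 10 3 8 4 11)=[10, 1, 2, 8, 11, 5, 6, 17, 4, 9, 16, 7, 12, 13, 14, 3, 0, 15]=(0 10 16)(3 8 4 11 7 17 15)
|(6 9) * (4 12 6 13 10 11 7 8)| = |(4 12 6 9 13 10 11 7 8)| = 9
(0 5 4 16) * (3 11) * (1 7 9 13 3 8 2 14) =(0 5 4 16)(1 7 9 13 3 11 8 2 14) =[5, 7, 14, 11, 16, 4, 6, 9, 2, 13, 10, 8, 12, 3, 1, 15, 0]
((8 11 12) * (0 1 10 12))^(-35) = (0 1 10 12 8 11) = [1, 10, 2, 3, 4, 5, 6, 7, 11, 9, 12, 0, 8]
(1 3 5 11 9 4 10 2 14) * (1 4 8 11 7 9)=(1 3 5 7 9 8 11)(2 14 4 10)=[0, 3, 14, 5, 10, 7, 6, 9, 11, 8, 2, 1, 12, 13, 4]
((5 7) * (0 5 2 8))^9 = (0 8 2 7 5) = [8, 1, 7, 3, 4, 0, 6, 5, 2]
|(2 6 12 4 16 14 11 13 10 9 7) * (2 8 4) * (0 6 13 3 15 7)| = |(0 6 12 2 13 10 9)(3 15 7 8 4 16 14 11)| = 56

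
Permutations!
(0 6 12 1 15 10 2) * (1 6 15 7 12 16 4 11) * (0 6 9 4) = [15, 7, 6, 3, 11, 5, 16, 12, 8, 4, 2, 1, 9, 13, 14, 10, 0] = (0 15 10 2 6 16)(1 7 12 9 4 11)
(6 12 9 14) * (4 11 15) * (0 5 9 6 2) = [5, 1, 0, 3, 11, 9, 12, 7, 8, 14, 10, 15, 6, 13, 2, 4] = (0 5 9 14 2)(4 11 15)(6 12)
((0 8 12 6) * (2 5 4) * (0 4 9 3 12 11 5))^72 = [11, 1, 8, 6, 0, 3, 2, 7, 5, 12, 10, 9, 4] = (0 11 9 12 4)(2 8 5 3 6)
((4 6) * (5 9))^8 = (9) = [0, 1, 2, 3, 4, 5, 6, 7, 8, 9]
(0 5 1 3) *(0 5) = (1 3 5) = [0, 3, 2, 5, 4, 1]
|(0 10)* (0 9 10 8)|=2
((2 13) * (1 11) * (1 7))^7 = (1 11 7)(2 13) = [0, 11, 13, 3, 4, 5, 6, 1, 8, 9, 10, 7, 12, 2]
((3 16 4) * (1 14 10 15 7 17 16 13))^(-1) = (1 13 3 4 16 17 7 15 10 14) = [0, 13, 2, 4, 16, 5, 6, 15, 8, 9, 14, 11, 12, 3, 1, 10, 17, 7]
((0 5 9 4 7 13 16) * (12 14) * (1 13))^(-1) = [16, 7, 2, 3, 9, 0, 6, 4, 8, 5, 10, 11, 14, 1, 12, 15, 13] = (0 16 13 1 7 4 9 5)(12 14)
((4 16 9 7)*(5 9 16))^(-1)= (16)(4 7 9 5)= [0, 1, 2, 3, 7, 4, 6, 9, 8, 5, 10, 11, 12, 13, 14, 15, 16]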